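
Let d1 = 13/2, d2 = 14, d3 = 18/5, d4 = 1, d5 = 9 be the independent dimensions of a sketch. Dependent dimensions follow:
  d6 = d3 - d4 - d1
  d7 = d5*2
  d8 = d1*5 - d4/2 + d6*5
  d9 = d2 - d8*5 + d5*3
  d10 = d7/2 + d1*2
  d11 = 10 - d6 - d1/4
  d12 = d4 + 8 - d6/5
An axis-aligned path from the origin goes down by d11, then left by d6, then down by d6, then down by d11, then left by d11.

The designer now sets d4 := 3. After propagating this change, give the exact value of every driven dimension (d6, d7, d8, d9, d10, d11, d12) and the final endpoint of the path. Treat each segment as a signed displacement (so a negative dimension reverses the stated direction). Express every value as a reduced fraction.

d6 = -59/10
d7 = 18
d8 = 3/2
d9 = 67/2
d10 = 22
d11 = 571/40
d12 = 609/50
endpoint = (-67/8, -453/20)

Apply edit: d4 := 3
  d6 = d3 - d4 - d1 = -59/10
  d7 = d5*2 = 18
  d8 = d1*5 - d4/2 + d6*5 = 3/2
  d9 = d2 - d8*5 + d5*3 = 67/2
  d10 = d7/2 + d1*2 = 22
  d11 = 10 - d6 - d1/4 = 571/40
  d12 = d4 + 8 - d6/5 = 609/50
Walk from origin (0, 0):
  seg 1: down by d11 = 571/40 → (0, -571/40)
  seg 2: left by d6 = -59/10 → (59/10, -571/40)
  seg 3: down by d6 = -59/10 → (59/10, -67/8)
  seg 4: down by d11 = 571/40 → (59/10, -453/20)
  seg 5: left by d11 = 571/40 → (-67/8, -453/20)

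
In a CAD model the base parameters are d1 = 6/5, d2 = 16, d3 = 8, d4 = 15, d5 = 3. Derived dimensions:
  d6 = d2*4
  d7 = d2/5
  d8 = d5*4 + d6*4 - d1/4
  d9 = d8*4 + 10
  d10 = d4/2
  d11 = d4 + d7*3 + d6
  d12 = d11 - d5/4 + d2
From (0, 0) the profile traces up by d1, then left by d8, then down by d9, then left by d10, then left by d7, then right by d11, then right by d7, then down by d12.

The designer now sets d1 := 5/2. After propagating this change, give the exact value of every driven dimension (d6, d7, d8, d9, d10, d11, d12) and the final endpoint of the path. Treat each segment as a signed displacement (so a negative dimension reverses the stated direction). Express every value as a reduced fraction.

Apply edit: d1 := 5/2
  d6 = d2*4 = 64
  d7 = d2/5 = 16/5
  d8 = d5*4 + d6*4 - d1/4 = 2139/8
  d9 = d8*4 + 10 = 2159/2
  d10 = d4/2 = 15/2
  d11 = d4 + d7*3 + d6 = 443/5
  d12 = d11 - d5/4 + d2 = 2077/20
Walk from origin (0, 0):
  seg 1: up by d1 = 5/2 → (0, 5/2)
  seg 2: left by d8 = 2139/8 → (-2139/8, 5/2)
  seg 3: down by d9 = 2159/2 → (-2139/8, -1077)
  seg 4: left by d10 = 15/2 → (-2199/8, -1077)
  seg 5: left by d7 = 16/5 → (-11123/40, -1077)
  seg 6: right by d11 = 443/5 → (-7579/40, -1077)
  seg 7: right by d7 = 16/5 → (-7451/40, -1077)
  seg 8: down by d12 = 2077/20 → (-7451/40, -23617/20)

d6 = 64
d7 = 16/5
d8 = 2139/8
d9 = 2159/2
d10 = 15/2
d11 = 443/5
d12 = 2077/20
endpoint = (-7451/40, -23617/20)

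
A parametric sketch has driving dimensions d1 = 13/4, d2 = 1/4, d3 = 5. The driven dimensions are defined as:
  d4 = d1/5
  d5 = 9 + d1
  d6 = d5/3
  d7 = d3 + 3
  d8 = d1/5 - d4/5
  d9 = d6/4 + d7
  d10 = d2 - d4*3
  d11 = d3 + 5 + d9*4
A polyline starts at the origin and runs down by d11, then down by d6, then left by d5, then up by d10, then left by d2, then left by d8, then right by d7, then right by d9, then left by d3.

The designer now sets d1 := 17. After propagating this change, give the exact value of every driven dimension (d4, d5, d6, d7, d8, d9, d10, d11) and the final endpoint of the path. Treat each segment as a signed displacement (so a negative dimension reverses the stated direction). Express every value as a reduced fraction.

d4 = 17/5
d5 = 26
d6 = 26/3
d7 = 8
d8 = 68/25
d9 = 61/6
d10 = -199/20
d11 = 152/3
endpoint = (-4741/300, -4157/60)

Apply edit: d1 := 17
  d4 = d1/5 = 17/5
  d5 = 9 + d1 = 26
  d6 = d5/3 = 26/3
  d7 = d3 + 3 = 8
  d8 = d1/5 - d4/5 = 68/25
  d9 = d6/4 + d7 = 61/6
  d10 = d2 - d4*3 = -199/20
  d11 = d3 + 5 + d9*4 = 152/3
Walk from origin (0, 0):
  seg 1: down by d11 = 152/3 → (0, -152/3)
  seg 2: down by d6 = 26/3 → (0, -178/3)
  seg 3: left by d5 = 26 → (-26, -178/3)
  seg 4: up by d10 = -199/20 → (-26, -4157/60)
  seg 5: left by d2 = 1/4 → (-105/4, -4157/60)
  seg 6: left by d8 = 68/25 → (-2897/100, -4157/60)
  seg 7: right by d7 = 8 → (-2097/100, -4157/60)
  seg 8: right by d9 = 61/6 → (-3241/300, -4157/60)
  seg 9: left by d3 = 5 → (-4741/300, -4157/60)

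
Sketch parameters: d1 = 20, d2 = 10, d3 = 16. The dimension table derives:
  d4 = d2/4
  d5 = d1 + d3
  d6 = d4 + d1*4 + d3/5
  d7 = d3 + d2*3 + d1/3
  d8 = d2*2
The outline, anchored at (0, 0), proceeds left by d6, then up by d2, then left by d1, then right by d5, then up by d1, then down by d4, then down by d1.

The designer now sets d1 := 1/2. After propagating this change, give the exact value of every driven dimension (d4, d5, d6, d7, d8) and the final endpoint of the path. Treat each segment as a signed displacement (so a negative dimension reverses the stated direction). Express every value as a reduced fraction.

Apply edit: d1 := 1/2
  d4 = d2/4 = 5/2
  d5 = d1 + d3 = 33/2
  d6 = d4 + d1*4 + d3/5 = 77/10
  d7 = d3 + d2*3 + d1/3 = 277/6
  d8 = d2*2 = 20
Walk from origin (0, 0):
  seg 1: left by d6 = 77/10 → (-77/10, 0)
  seg 2: up by d2 = 10 → (-77/10, 10)
  seg 3: left by d1 = 1/2 → (-41/5, 10)
  seg 4: right by d5 = 33/2 → (83/10, 10)
  seg 5: up by d1 = 1/2 → (83/10, 21/2)
  seg 6: down by d4 = 5/2 → (83/10, 8)
  seg 7: down by d1 = 1/2 → (83/10, 15/2)

d4 = 5/2
d5 = 33/2
d6 = 77/10
d7 = 277/6
d8 = 20
endpoint = (83/10, 15/2)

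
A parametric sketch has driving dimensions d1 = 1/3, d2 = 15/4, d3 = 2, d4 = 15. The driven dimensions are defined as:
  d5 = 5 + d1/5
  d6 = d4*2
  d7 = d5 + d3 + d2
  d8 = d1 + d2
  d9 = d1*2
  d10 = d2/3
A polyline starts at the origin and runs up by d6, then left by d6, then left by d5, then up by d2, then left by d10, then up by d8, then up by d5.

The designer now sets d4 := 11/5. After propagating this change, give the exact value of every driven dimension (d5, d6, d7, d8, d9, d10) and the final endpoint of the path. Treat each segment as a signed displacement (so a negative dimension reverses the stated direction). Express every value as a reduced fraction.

d5 = 76/15
d6 = 22/5
d7 = 649/60
d8 = 49/12
d9 = 2/3
d10 = 5/4
endpoint = (-643/60, 173/10)

Apply edit: d4 := 11/5
  d5 = 5 + d1/5 = 76/15
  d6 = d4*2 = 22/5
  d7 = d5 + d3 + d2 = 649/60
  d8 = d1 + d2 = 49/12
  d9 = d1*2 = 2/3
  d10 = d2/3 = 5/4
Walk from origin (0, 0):
  seg 1: up by d6 = 22/5 → (0, 22/5)
  seg 2: left by d6 = 22/5 → (-22/5, 22/5)
  seg 3: left by d5 = 76/15 → (-142/15, 22/5)
  seg 4: up by d2 = 15/4 → (-142/15, 163/20)
  seg 5: left by d10 = 5/4 → (-643/60, 163/20)
  seg 6: up by d8 = 49/12 → (-643/60, 367/30)
  seg 7: up by d5 = 76/15 → (-643/60, 173/10)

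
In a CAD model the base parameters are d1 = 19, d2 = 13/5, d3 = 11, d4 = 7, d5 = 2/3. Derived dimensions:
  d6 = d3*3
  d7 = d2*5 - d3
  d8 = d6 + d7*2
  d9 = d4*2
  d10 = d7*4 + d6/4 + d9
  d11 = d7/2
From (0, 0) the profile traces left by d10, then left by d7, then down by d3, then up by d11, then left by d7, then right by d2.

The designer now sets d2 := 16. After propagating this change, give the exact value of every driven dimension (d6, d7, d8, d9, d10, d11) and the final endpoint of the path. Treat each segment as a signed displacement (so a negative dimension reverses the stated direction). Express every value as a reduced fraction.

d6 = 33
d7 = 69
d8 = 171
d9 = 14
d10 = 1193/4
d11 = 69/2
endpoint = (-1681/4, 47/2)

Apply edit: d2 := 16
  d6 = d3*3 = 33
  d7 = d2*5 - d3 = 69
  d8 = d6 + d7*2 = 171
  d9 = d4*2 = 14
  d10 = d7*4 + d6/4 + d9 = 1193/4
  d11 = d7/2 = 69/2
Walk from origin (0, 0):
  seg 1: left by d10 = 1193/4 → (-1193/4, 0)
  seg 2: left by d7 = 69 → (-1469/4, 0)
  seg 3: down by d3 = 11 → (-1469/4, -11)
  seg 4: up by d11 = 69/2 → (-1469/4, 47/2)
  seg 5: left by d7 = 69 → (-1745/4, 47/2)
  seg 6: right by d2 = 16 → (-1681/4, 47/2)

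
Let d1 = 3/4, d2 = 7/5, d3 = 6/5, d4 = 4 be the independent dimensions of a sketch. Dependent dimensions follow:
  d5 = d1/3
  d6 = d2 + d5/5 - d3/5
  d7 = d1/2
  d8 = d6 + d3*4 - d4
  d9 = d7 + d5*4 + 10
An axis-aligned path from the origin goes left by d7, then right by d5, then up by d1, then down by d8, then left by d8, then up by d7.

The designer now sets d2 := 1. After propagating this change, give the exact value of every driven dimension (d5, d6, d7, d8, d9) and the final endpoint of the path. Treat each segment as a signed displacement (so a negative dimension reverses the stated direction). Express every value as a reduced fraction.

d5 = 1/4
d6 = 81/100
d7 = 3/8
d8 = 161/100
d9 = 91/8
endpoint = (-347/200, -97/200)

Apply edit: d2 := 1
  d5 = d1/3 = 1/4
  d6 = d2 + d5/5 - d3/5 = 81/100
  d7 = d1/2 = 3/8
  d8 = d6 + d3*4 - d4 = 161/100
  d9 = d7 + d5*4 + 10 = 91/8
Walk from origin (0, 0):
  seg 1: left by d7 = 3/8 → (-3/8, 0)
  seg 2: right by d5 = 1/4 → (-1/8, 0)
  seg 3: up by d1 = 3/4 → (-1/8, 3/4)
  seg 4: down by d8 = 161/100 → (-1/8, -43/50)
  seg 5: left by d8 = 161/100 → (-347/200, -43/50)
  seg 6: up by d7 = 3/8 → (-347/200, -97/200)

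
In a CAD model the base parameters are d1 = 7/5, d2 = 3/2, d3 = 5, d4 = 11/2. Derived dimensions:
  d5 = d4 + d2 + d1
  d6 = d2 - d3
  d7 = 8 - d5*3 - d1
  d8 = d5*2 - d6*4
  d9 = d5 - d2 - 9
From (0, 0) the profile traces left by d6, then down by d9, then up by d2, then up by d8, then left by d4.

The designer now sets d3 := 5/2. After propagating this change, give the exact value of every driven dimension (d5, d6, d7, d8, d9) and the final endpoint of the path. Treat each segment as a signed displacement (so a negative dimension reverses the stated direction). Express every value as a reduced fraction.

Apply edit: d3 := 5/2
  d5 = d4 + d2 + d1 = 42/5
  d6 = d2 - d3 = -1
  d7 = 8 - d5*3 - d1 = -93/5
  d8 = d5*2 - d6*4 = 104/5
  d9 = d5 - d2 - 9 = -21/10
Walk from origin (0, 0):
  seg 1: left by d6 = -1 → (1, 0)
  seg 2: down by d9 = -21/10 → (1, 21/10)
  seg 3: up by d2 = 3/2 → (1, 18/5)
  seg 4: up by d8 = 104/5 → (1, 122/5)
  seg 5: left by d4 = 11/2 → (-9/2, 122/5)

d5 = 42/5
d6 = -1
d7 = -93/5
d8 = 104/5
d9 = -21/10
endpoint = (-9/2, 122/5)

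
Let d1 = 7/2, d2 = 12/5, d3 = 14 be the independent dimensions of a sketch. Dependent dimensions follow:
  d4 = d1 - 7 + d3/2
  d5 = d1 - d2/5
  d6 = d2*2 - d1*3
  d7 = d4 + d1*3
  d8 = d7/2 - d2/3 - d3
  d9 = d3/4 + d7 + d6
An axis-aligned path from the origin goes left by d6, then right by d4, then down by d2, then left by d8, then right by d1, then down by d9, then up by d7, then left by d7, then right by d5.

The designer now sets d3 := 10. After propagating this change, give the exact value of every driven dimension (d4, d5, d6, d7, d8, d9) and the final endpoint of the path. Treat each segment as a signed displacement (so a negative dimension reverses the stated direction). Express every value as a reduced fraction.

d4 = 3/2
d5 = 151/50
d6 = -57/10
d7 = 12
d8 = -24/5
d9 = 44/5
endpoint = (163/25, 4/5)

Apply edit: d3 := 10
  d4 = d1 - 7 + d3/2 = 3/2
  d5 = d1 - d2/5 = 151/50
  d6 = d2*2 - d1*3 = -57/10
  d7 = d4 + d1*3 = 12
  d8 = d7/2 - d2/3 - d3 = -24/5
  d9 = d3/4 + d7 + d6 = 44/5
Walk from origin (0, 0):
  seg 1: left by d6 = -57/10 → (57/10, 0)
  seg 2: right by d4 = 3/2 → (36/5, 0)
  seg 3: down by d2 = 12/5 → (36/5, -12/5)
  seg 4: left by d8 = -24/5 → (12, -12/5)
  seg 5: right by d1 = 7/2 → (31/2, -12/5)
  seg 6: down by d9 = 44/5 → (31/2, -56/5)
  seg 7: up by d7 = 12 → (31/2, 4/5)
  seg 8: left by d7 = 12 → (7/2, 4/5)
  seg 9: right by d5 = 151/50 → (163/25, 4/5)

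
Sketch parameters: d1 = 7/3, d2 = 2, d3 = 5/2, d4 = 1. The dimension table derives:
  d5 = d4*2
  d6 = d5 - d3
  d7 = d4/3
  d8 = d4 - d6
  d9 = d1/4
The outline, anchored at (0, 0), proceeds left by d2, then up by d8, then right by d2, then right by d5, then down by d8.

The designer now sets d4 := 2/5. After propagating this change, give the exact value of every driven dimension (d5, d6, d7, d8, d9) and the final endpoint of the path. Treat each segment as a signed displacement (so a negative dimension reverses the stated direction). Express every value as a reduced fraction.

d5 = 4/5
d6 = -17/10
d7 = 2/15
d8 = 21/10
d9 = 7/12
endpoint = (4/5, 0)

Apply edit: d4 := 2/5
  d5 = d4*2 = 4/5
  d6 = d5 - d3 = -17/10
  d7 = d4/3 = 2/15
  d8 = d4 - d6 = 21/10
  d9 = d1/4 = 7/12
Walk from origin (0, 0):
  seg 1: left by d2 = 2 → (-2, 0)
  seg 2: up by d8 = 21/10 → (-2, 21/10)
  seg 3: right by d2 = 2 → (0, 21/10)
  seg 4: right by d5 = 4/5 → (4/5, 21/10)
  seg 5: down by d8 = 21/10 → (4/5, 0)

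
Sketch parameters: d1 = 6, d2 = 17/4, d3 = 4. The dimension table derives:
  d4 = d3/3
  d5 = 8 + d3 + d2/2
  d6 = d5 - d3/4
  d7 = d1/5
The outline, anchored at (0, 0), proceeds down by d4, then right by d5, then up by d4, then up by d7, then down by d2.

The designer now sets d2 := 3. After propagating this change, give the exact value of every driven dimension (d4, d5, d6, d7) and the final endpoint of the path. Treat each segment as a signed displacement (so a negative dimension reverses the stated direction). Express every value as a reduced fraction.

Apply edit: d2 := 3
  d4 = d3/3 = 4/3
  d5 = 8 + d3 + d2/2 = 27/2
  d6 = d5 - d3/4 = 25/2
  d7 = d1/5 = 6/5
Walk from origin (0, 0):
  seg 1: down by d4 = 4/3 → (0, -4/3)
  seg 2: right by d5 = 27/2 → (27/2, -4/3)
  seg 3: up by d4 = 4/3 → (27/2, 0)
  seg 4: up by d7 = 6/5 → (27/2, 6/5)
  seg 5: down by d2 = 3 → (27/2, -9/5)

d4 = 4/3
d5 = 27/2
d6 = 25/2
d7 = 6/5
endpoint = (27/2, -9/5)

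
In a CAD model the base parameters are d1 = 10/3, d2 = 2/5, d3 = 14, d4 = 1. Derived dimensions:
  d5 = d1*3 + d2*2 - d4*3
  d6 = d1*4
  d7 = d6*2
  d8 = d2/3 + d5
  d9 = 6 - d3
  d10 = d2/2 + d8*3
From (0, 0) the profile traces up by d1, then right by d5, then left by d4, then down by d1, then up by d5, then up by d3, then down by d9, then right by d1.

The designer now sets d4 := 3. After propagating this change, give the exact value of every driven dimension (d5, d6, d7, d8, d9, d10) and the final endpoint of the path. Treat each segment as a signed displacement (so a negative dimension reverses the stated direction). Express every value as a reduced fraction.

Apply edit: d4 := 3
  d5 = d1*3 + d2*2 - d4*3 = 9/5
  d6 = d1*4 = 40/3
  d7 = d6*2 = 80/3
  d8 = d2/3 + d5 = 29/15
  d9 = 6 - d3 = -8
  d10 = d2/2 + d8*3 = 6
Walk from origin (0, 0):
  seg 1: up by d1 = 10/3 → (0, 10/3)
  seg 2: right by d5 = 9/5 → (9/5, 10/3)
  seg 3: left by d4 = 3 → (-6/5, 10/3)
  seg 4: down by d1 = 10/3 → (-6/5, 0)
  seg 5: up by d5 = 9/5 → (-6/5, 9/5)
  seg 6: up by d3 = 14 → (-6/5, 79/5)
  seg 7: down by d9 = -8 → (-6/5, 119/5)
  seg 8: right by d1 = 10/3 → (32/15, 119/5)

d5 = 9/5
d6 = 40/3
d7 = 80/3
d8 = 29/15
d9 = -8
d10 = 6
endpoint = (32/15, 119/5)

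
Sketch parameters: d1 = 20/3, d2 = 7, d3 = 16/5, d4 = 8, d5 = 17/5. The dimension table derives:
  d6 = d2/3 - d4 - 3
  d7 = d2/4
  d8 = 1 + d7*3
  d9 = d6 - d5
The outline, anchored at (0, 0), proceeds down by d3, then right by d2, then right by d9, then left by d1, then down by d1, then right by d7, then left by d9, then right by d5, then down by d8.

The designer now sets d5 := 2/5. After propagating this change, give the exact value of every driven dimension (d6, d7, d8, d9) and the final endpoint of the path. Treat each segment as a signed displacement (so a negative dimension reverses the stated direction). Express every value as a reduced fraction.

Apply edit: d5 := 2/5
  d6 = d2/3 - d4 - 3 = -26/3
  d7 = d2/4 = 7/4
  d8 = 1 + d7*3 = 25/4
  d9 = d6 - d5 = -136/15
Walk from origin (0, 0):
  seg 1: down by d3 = 16/5 → (0, -16/5)
  seg 2: right by d2 = 7 → (7, -16/5)
  seg 3: right by d9 = -136/15 → (-31/15, -16/5)
  seg 4: left by d1 = 20/3 → (-131/15, -16/5)
  seg 5: down by d1 = 20/3 → (-131/15, -148/15)
  seg 6: right by d7 = 7/4 → (-419/60, -148/15)
  seg 7: left by d9 = -136/15 → (25/12, -148/15)
  seg 8: right by d5 = 2/5 → (149/60, -148/15)
  seg 9: down by d8 = 25/4 → (149/60, -967/60)

d6 = -26/3
d7 = 7/4
d8 = 25/4
d9 = -136/15
endpoint = (149/60, -967/60)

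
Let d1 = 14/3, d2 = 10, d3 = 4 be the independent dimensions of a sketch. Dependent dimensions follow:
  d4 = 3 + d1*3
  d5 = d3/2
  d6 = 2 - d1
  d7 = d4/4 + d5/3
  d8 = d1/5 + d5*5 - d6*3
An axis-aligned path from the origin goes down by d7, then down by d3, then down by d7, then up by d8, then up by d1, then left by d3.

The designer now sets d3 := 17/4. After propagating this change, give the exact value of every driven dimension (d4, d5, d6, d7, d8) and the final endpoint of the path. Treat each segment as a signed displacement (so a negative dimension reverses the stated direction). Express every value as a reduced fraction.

d4 = 17
d5 = 17/8
d6 = -8/3
d7 = 119/24
d8 = 2347/120
endpoint = (-17/4, 1207/120)

Apply edit: d3 := 17/4
  d4 = 3 + d1*3 = 17
  d5 = d3/2 = 17/8
  d6 = 2 - d1 = -8/3
  d7 = d4/4 + d5/3 = 119/24
  d8 = d1/5 + d5*5 - d6*3 = 2347/120
Walk from origin (0, 0):
  seg 1: down by d7 = 119/24 → (0, -119/24)
  seg 2: down by d3 = 17/4 → (0, -221/24)
  seg 3: down by d7 = 119/24 → (0, -85/6)
  seg 4: up by d8 = 2347/120 → (0, 647/120)
  seg 5: up by d1 = 14/3 → (0, 1207/120)
  seg 6: left by d3 = 17/4 → (-17/4, 1207/120)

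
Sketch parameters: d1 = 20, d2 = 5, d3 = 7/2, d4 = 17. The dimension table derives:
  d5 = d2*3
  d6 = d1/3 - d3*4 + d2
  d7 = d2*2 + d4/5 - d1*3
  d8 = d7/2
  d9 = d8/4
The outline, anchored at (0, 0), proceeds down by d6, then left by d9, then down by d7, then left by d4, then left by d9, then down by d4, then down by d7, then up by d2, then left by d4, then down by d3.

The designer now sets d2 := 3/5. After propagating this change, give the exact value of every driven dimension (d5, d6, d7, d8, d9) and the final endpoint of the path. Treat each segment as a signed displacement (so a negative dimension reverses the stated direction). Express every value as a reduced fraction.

Apply edit: d2 := 3/5
  d5 = d2*3 = 9/5
  d6 = d1/3 - d3*4 + d2 = -101/15
  d7 = d2*2 + d4/5 - d1*3 = -277/5
  d8 = d7/2 = -277/10
  d9 = d8/4 = -277/40
Walk from origin (0, 0):
  seg 1: down by d6 = -101/15 → (0, 101/15)
  seg 2: left by d9 = -277/40 → (277/40, 101/15)
  seg 3: down by d7 = -277/5 → (277/40, 932/15)
  seg 4: left by d4 = 17 → (-403/40, 932/15)
  seg 5: left by d9 = -277/40 → (-63/20, 932/15)
  seg 6: down by d4 = 17 → (-63/20, 677/15)
  seg 7: down by d7 = -277/5 → (-63/20, 1508/15)
  seg 8: up by d2 = 3/5 → (-63/20, 1517/15)
  seg 9: left by d4 = 17 → (-403/20, 1517/15)
  seg 10: down by d3 = 7/2 → (-403/20, 2929/30)

d5 = 9/5
d6 = -101/15
d7 = -277/5
d8 = -277/10
d9 = -277/40
endpoint = (-403/20, 2929/30)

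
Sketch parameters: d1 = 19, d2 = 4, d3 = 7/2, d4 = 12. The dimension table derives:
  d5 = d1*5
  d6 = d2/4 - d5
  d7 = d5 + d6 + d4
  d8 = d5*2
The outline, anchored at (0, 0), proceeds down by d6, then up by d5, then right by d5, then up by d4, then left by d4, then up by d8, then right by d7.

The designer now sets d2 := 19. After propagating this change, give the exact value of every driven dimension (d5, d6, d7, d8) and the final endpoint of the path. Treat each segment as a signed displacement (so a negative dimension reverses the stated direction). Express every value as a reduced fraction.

Apply edit: d2 := 19
  d5 = d1*5 = 95
  d6 = d2/4 - d5 = -361/4
  d7 = d5 + d6 + d4 = 67/4
  d8 = d5*2 = 190
Walk from origin (0, 0):
  seg 1: down by d6 = -361/4 → (0, 361/4)
  seg 2: up by d5 = 95 → (0, 741/4)
  seg 3: right by d5 = 95 → (95, 741/4)
  seg 4: up by d4 = 12 → (95, 789/4)
  seg 5: left by d4 = 12 → (83, 789/4)
  seg 6: up by d8 = 190 → (83, 1549/4)
  seg 7: right by d7 = 67/4 → (399/4, 1549/4)

d5 = 95
d6 = -361/4
d7 = 67/4
d8 = 190
endpoint = (399/4, 1549/4)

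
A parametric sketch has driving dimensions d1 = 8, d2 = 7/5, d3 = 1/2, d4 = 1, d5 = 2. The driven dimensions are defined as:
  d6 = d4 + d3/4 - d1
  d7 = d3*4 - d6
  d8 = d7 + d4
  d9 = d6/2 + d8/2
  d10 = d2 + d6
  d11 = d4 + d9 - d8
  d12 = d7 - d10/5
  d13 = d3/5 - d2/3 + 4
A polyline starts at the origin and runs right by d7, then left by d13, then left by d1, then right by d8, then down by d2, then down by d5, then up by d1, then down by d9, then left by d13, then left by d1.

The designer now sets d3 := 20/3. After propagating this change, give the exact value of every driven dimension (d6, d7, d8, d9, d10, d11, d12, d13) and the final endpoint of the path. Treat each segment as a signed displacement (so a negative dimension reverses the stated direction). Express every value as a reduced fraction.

Apply edit: d3 := 20/3
  d6 = d4 + d3/4 - d1 = -16/3
  d7 = d3*4 - d6 = 32
  d8 = d7 + d4 = 33
  d9 = d6/2 + d8/2 = 83/6
  d10 = d2 + d6 = -59/15
  d11 = d4 + d9 - d8 = -109/6
  d12 = d7 - d10/5 = 2459/75
  d13 = d3/5 - d2/3 + 4 = 73/15
Walk from origin (0, 0):
  seg 1: right by d7 = 32 → (32, 0)
  seg 2: left by d13 = 73/15 → (407/15, 0)
  seg 3: left by d1 = 8 → (287/15, 0)
  seg 4: right by d8 = 33 → (782/15, 0)
  seg 5: down by d2 = 7/5 → (782/15, -7/5)
  seg 6: down by d5 = 2 → (782/15, -17/5)
  seg 7: up by d1 = 8 → (782/15, 23/5)
  seg 8: down by d9 = 83/6 → (782/15, -277/30)
  seg 9: left by d13 = 73/15 → (709/15, -277/30)
  seg 10: left by d1 = 8 → (589/15, -277/30)

d6 = -16/3
d7 = 32
d8 = 33
d9 = 83/6
d10 = -59/15
d11 = -109/6
d12 = 2459/75
d13 = 73/15
endpoint = (589/15, -277/30)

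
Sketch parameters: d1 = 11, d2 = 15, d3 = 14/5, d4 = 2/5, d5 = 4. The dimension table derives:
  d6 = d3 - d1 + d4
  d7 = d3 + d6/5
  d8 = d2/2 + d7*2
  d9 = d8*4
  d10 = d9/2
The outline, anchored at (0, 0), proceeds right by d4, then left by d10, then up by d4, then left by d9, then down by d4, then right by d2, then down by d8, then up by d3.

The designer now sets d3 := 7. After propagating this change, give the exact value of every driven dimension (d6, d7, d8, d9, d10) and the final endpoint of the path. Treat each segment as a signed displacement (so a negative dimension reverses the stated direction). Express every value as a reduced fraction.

d6 = -18/5
d7 = 157/25
d8 = 1003/50
d9 = 2006/25
d10 = 1003/25
endpoint = (-2624/25, -653/50)

Apply edit: d3 := 7
  d6 = d3 - d1 + d4 = -18/5
  d7 = d3 + d6/5 = 157/25
  d8 = d2/2 + d7*2 = 1003/50
  d9 = d8*4 = 2006/25
  d10 = d9/2 = 1003/25
Walk from origin (0, 0):
  seg 1: right by d4 = 2/5 → (2/5, 0)
  seg 2: left by d10 = 1003/25 → (-993/25, 0)
  seg 3: up by d4 = 2/5 → (-993/25, 2/5)
  seg 4: left by d9 = 2006/25 → (-2999/25, 2/5)
  seg 5: down by d4 = 2/5 → (-2999/25, 0)
  seg 6: right by d2 = 15 → (-2624/25, 0)
  seg 7: down by d8 = 1003/50 → (-2624/25, -1003/50)
  seg 8: up by d3 = 7 → (-2624/25, -653/50)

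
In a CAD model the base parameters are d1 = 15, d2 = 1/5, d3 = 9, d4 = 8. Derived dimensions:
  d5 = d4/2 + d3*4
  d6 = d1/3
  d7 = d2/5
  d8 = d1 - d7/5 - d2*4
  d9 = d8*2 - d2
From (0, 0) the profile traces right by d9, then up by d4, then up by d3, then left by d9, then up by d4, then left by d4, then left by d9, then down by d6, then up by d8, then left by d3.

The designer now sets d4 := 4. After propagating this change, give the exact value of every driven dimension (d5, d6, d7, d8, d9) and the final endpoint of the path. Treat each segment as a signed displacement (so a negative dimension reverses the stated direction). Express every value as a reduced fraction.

Apply edit: d4 := 4
  d5 = d4/2 + d3*4 = 38
  d6 = d1/3 = 5
  d7 = d2/5 = 1/25
  d8 = d1 - d7/5 - d2*4 = 1774/125
  d9 = d8*2 - d2 = 3523/125
Walk from origin (0, 0):
  seg 1: right by d9 = 3523/125 → (3523/125, 0)
  seg 2: up by d4 = 4 → (3523/125, 4)
  seg 3: up by d3 = 9 → (3523/125, 13)
  seg 4: left by d9 = 3523/125 → (0, 13)
  seg 5: up by d4 = 4 → (0, 17)
  seg 6: left by d4 = 4 → (-4, 17)
  seg 7: left by d9 = 3523/125 → (-4023/125, 17)
  seg 8: down by d6 = 5 → (-4023/125, 12)
  seg 9: up by d8 = 1774/125 → (-4023/125, 3274/125)
  seg 10: left by d3 = 9 → (-5148/125, 3274/125)

d5 = 38
d6 = 5
d7 = 1/25
d8 = 1774/125
d9 = 3523/125
endpoint = (-5148/125, 3274/125)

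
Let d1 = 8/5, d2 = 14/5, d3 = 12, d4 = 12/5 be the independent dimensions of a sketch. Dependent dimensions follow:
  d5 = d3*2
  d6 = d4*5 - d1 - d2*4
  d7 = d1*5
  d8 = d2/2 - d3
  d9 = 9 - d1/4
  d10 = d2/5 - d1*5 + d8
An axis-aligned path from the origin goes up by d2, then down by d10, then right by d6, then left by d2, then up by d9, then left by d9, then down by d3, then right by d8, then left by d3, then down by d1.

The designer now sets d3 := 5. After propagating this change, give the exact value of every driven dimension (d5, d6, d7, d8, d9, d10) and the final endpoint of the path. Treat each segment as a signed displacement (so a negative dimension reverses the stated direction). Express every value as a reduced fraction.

Apply edit: d3 := 5
  d5 = d3*2 = 10
  d6 = d4*5 - d1 - d2*4 = -4/5
  d7 = d1*5 = 8
  d8 = d2/2 - d3 = -18/5
  d9 = 9 - d1/4 = 43/5
  d10 = d2/5 - d1*5 + d8 = -276/25
Walk from origin (0, 0):
  seg 1: up by d2 = 14/5 → (0, 14/5)
  seg 2: down by d10 = -276/25 → (0, 346/25)
  seg 3: right by d6 = -4/5 → (-4/5, 346/25)
  seg 4: left by d2 = 14/5 → (-18/5, 346/25)
  seg 5: up by d9 = 43/5 → (-18/5, 561/25)
  seg 6: left by d9 = 43/5 → (-61/5, 561/25)
  seg 7: down by d3 = 5 → (-61/5, 436/25)
  seg 8: right by d8 = -18/5 → (-79/5, 436/25)
  seg 9: left by d3 = 5 → (-104/5, 436/25)
  seg 10: down by d1 = 8/5 → (-104/5, 396/25)

d5 = 10
d6 = -4/5
d7 = 8
d8 = -18/5
d9 = 43/5
d10 = -276/25
endpoint = (-104/5, 396/25)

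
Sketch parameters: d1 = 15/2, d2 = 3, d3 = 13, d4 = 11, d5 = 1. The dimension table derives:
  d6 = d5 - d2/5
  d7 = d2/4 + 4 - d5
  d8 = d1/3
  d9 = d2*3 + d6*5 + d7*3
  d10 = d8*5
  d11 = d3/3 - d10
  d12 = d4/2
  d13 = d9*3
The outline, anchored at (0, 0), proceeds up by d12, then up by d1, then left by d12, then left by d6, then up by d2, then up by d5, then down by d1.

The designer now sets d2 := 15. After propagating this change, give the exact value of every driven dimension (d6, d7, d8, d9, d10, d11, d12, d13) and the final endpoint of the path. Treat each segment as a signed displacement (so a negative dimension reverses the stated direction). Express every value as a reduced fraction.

Apply edit: d2 := 15
  d6 = d5 - d2/5 = -2
  d7 = d2/4 + 4 - d5 = 27/4
  d8 = d1/3 = 5/2
  d9 = d2*3 + d6*5 + d7*3 = 221/4
  d10 = d8*5 = 25/2
  d11 = d3/3 - d10 = -49/6
  d12 = d4/2 = 11/2
  d13 = d9*3 = 663/4
Walk from origin (0, 0):
  seg 1: up by d12 = 11/2 → (0, 11/2)
  seg 2: up by d1 = 15/2 → (0, 13)
  seg 3: left by d12 = 11/2 → (-11/2, 13)
  seg 4: left by d6 = -2 → (-7/2, 13)
  seg 5: up by d2 = 15 → (-7/2, 28)
  seg 6: up by d5 = 1 → (-7/2, 29)
  seg 7: down by d1 = 15/2 → (-7/2, 43/2)

d6 = -2
d7 = 27/4
d8 = 5/2
d9 = 221/4
d10 = 25/2
d11 = -49/6
d12 = 11/2
d13 = 663/4
endpoint = (-7/2, 43/2)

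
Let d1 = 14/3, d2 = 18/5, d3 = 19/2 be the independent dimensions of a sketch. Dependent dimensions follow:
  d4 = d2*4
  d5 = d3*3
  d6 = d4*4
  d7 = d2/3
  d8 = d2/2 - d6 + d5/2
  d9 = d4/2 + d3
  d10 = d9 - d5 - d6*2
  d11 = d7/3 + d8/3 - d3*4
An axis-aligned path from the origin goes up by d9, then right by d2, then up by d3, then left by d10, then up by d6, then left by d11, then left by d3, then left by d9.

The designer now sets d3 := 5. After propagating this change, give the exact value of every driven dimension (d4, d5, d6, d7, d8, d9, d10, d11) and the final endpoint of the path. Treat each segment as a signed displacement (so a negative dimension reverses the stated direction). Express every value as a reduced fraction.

d4 = 72/5
d5 = 15
d6 = 288/5
d7 = 6/5
d8 = -483/10
d9 = 61/5
d10 = -118
d11 = -357/10
endpoint = (1401/10, 374/5)

Apply edit: d3 := 5
  d4 = d2*4 = 72/5
  d5 = d3*3 = 15
  d6 = d4*4 = 288/5
  d7 = d2/3 = 6/5
  d8 = d2/2 - d6 + d5/2 = -483/10
  d9 = d4/2 + d3 = 61/5
  d10 = d9 - d5 - d6*2 = -118
  d11 = d7/3 + d8/3 - d3*4 = -357/10
Walk from origin (0, 0):
  seg 1: up by d9 = 61/5 → (0, 61/5)
  seg 2: right by d2 = 18/5 → (18/5, 61/5)
  seg 3: up by d3 = 5 → (18/5, 86/5)
  seg 4: left by d10 = -118 → (608/5, 86/5)
  seg 5: up by d6 = 288/5 → (608/5, 374/5)
  seg 6: left by d11 = -357/10 → (1573/10, 374/5)
  seg 7: left by d3 = 5 → (1523/10, 374/5)
  seg 8: left by d9 = 61/5 → (1401/10, 374/5)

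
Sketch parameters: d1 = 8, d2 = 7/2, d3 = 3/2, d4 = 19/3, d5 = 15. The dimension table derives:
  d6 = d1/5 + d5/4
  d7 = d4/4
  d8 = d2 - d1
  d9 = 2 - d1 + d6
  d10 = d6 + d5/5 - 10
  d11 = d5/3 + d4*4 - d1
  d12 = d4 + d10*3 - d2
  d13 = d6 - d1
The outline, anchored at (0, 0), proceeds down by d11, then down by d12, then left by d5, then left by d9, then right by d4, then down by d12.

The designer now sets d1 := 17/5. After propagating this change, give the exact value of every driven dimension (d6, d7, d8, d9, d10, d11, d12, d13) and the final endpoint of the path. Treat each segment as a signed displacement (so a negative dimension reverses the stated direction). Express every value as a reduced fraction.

d6 = 443/100
d7 = 19/12
d8 = 1/10
d9 = 303/100
d10 = -257/100
d11 = 404/15
d12 = -1463/300
d13 = 103/100
endpoint = (-3509/300, -859/50)

Apply edit: d1 := 17/5
  d6 = d1/5 + d5/4 = 443/100
  d7 = d4/4 = 19/12
  d8 = d2 - d1 = 1/10
  d9 = 2 - d1 + d6 = 303/100
  d10 = d6 + d5/5 - 10 = -257/100
  d11 = d5/3 + d4*4 - d1 = 404/15
  d12 = d4 + d10*3 - d2 = -1463/300
  d13 = d6 - d1 = 103/100
Walk from origin (0, 0):
  seg 1: down by d11 = 404/15 → (0, -404/15)
  seg 2: down by d12 = -1463/300 → (0, -6617/300)
  seg 3: left by d5 = 15 → (-15, -6617/300)
  seg 4: left by d9 = 303/100 → (-1803/100, -6617/300)
  seg 5: right by d4 = 19/3 → (-3509/300, -6617/300)
  seg 6: down by d12 = -1463/300 → (-3509/300, -859/50)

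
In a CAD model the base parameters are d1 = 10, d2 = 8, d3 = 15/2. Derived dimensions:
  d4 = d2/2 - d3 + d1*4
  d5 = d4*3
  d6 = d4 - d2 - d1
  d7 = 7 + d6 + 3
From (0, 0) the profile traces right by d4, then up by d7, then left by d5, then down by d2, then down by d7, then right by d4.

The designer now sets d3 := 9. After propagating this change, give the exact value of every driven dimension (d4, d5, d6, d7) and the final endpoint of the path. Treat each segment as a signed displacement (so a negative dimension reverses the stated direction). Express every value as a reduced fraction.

d4 = 35
d5 = 105
d6 = 17
d7 = 27
endpoint = (-35, -8)

Apply edit: d3 := 9
  d4 = d2/2 - d3 + d1*4 = 35
  d5 = d4*3 = 105
  d6 = d4 - d2 - d1 = 17
  d7 = 7 + d6 + 3 = 27
Walk from origin (0, 0):
  seg 1: right by d4 = 35 → (35, 0)
  seg 2: up by d7 = 27 → (35, 27)
  seg 3: left by d5 = 105 → (-70, 27)
  seg 4: down by d2 = 8 → (-70, 19)
  seg 5: down by d7 = 27 → (-70, -8)
  seg 6: right by d4 = 35 → (-35, -8)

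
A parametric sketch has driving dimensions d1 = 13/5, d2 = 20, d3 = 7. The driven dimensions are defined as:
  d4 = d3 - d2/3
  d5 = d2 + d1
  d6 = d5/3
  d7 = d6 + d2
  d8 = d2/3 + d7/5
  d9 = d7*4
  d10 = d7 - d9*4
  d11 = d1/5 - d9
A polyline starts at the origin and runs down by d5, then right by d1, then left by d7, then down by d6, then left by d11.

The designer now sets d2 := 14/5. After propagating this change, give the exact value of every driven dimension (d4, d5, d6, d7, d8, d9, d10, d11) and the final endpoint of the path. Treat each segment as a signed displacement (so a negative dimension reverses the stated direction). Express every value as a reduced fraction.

d4 = 91/15
d5 = 27/5
d6 = 9/5
d7 = 23/5
d8 = 139/75
d9 = 92/5
d10 = -69
d11 = -447/25
endpoint = (397/25, -36/5)

Apply edit: d2 := 14/5
  d4 = d3 - d2/3 = 91/15
  d5 = d2 + d1 = 27/5
  d6 = d5/3 = 9/5
  d7 = d6 + d2 = 23/5
  d8 = d2/3 + d7/5 = 139/75
  d9 = d7*4 = 92/5
  d10 = d7 - d9*4 = -69
  d11 = d1/5 - d9 = -447/25
Walk from origin (0, 0):
  seg 1: down by d5 = 27/5 → (0, -27/5)
  seg 2: right by d1 = 13/5 → (13/5, -27/5)
  seg 3: left by d7 = 23/5 → (-2, -27/5)
  seg 4: down by d6 = 9/5 → (-2, -36/5)
  seg 5: left by d11 = -447/25 → (397/25, -36/5)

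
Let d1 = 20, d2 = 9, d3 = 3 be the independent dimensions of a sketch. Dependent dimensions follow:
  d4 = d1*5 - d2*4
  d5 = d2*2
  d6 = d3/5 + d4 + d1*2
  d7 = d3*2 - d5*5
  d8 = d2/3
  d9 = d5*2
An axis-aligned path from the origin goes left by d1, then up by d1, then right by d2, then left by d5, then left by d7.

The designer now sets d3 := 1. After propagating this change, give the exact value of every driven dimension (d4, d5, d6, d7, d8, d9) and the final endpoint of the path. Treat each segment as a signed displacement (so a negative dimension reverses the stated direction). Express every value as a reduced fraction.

d4 = 64
d5 = 18
d6 = 521/5
d7 = -88
d8 = 3
d9 = 36
endpoint = (59, 20)

Apply edit: d3 := 1
  d4 = d1*5 - d2*4 = 64
  d5 = d2*2 = 18
  d6 = d3/5 + d4 + d1*2 = 521/5
  d7 = d3*2 - d5*5 = -88
  d8 = d2/3 = 3
  d9 = d5*2 = 36
Walk from origin (0, 0):
  seg 1: left by d1 = 20 → (-20, 0)
  seg 2: up by d1 = 20 → (-20, 20)
  seg 3: right by d2 = 9 → (-11, 20)
  seg 4: left by d5 = 18 → (-29, 20)
  seg 5: left by d7 = -88 → (59, 20)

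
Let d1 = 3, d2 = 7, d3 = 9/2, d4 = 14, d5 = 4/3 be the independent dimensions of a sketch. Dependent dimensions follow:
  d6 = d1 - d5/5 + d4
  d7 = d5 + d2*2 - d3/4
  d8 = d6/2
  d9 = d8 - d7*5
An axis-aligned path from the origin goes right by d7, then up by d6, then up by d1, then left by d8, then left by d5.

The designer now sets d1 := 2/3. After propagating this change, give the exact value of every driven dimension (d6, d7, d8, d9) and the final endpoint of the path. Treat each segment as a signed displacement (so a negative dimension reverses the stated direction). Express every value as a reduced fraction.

d6 = 72/5
d7 = 341/24
d8 = 36/5
d9 = -7661/120
endpoint = (227/40, 226/15)

Apply edit: d1 := 2/3
  d6 = d1 - d5/5 + d4 = 72/5
  d7 = d5 + d2*2 - d3/4 = 341/24
  d8 = d6/2 = 36/5
  d9 = d8 - d7*5 = -7661/120
Walk from origin (0, 0):
  seg 1: right by d7 = 341/24 → (341/24, 0)
  seg 2: up by d6 = 72/5 → (341/24, 72/5)
  seg 3: up by d1 = 2/3 → (341/24, 226/15)
  seg 4: left by d8 = 36/5 → (841/120, 226/15)
  seg 5: left by d5 = 4/3 → (227/40, 226/15)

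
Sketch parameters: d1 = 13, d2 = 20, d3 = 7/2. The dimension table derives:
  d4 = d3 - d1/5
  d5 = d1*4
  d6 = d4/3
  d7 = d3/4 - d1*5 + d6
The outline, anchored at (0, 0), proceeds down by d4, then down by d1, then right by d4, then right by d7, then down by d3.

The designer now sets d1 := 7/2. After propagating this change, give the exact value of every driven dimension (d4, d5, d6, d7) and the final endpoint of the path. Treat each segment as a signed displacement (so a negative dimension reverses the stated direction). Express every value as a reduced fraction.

Apply edit: d1 := 7/2
  d4 = d3 - d1/5 = 14/5
  d5 = d1*4 = 14
  d6 = d4/3 = 14/15
  d7 = d3/4 - d1*5 + d6 = -1883/120
Walk from origin (0, 0):
  seg 1: down by d4 = 14/5 → (0, -14/5)
  seg 2: down by d1 = 7/2 → (0, -63/10)
  seg 3: right by d4 = 14/5 → (14/5, -63/10)
  seg 4: right by d7 = -1883/120 → (-1547/120, -63/10)
  seg 5: down by d3 = 7/2 → (-1547/120, -49/5)

d4 = 14/5
d5 = 14
d6 = 14/15
d7 = -1883/120
endpoint = (-1547/120, -49/5)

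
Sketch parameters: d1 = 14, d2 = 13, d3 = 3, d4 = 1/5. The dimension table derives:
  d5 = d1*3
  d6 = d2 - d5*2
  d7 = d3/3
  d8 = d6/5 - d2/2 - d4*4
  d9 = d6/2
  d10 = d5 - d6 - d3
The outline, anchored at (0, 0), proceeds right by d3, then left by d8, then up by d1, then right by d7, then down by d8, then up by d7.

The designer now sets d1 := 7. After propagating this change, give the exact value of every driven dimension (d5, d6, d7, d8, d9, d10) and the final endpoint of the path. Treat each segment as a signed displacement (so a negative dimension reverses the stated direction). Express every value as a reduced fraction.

d5 = 21
d6 = -29
d7 = 1
d8 = -131/10
d9 = -29/2
d10 = 47
endpoint = (171/10, 211/10)

Apply edit: d1 := 7
  d5 = d1*3 = 21
  d6 = d2 - d5*2 = -29
  d7 = d3/3 = 1
  d8 = d6/5 - d2/2 - d4*4 = -131/10
  d9 = d6/2 = -29/2
  d10 = d5 - d6 - d3 = 47
Walk from origin (0, 0):
  seg 1: right by d3 = 3 → (3, 0)
  seg 2: left by d8 = -131/10 → (161/10, 0)
  seg 3: up by d1 = 7 → (161/10, 7)
  seg 4: right by d7 = 1 → (171/10, 7)
  seg 5: down by d8 = -131/10 → (171/10, 201/10)
  seg 6: up by d7 = 1 → (171/10, 211/10)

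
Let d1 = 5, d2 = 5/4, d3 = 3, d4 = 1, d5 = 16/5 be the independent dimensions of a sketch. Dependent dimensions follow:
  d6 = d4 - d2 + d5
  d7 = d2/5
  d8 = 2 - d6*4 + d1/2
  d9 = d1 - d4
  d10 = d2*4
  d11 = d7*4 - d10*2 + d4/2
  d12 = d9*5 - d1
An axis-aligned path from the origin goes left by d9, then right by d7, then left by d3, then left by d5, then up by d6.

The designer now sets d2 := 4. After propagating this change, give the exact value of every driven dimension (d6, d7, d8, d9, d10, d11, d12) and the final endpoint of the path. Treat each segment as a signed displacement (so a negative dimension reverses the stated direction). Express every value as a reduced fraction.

d6 = 1/5
d7 = 4/5
d8 = 37/10
d9 = 4
d10 = 16
d11 = -283/10
d12 = 15
endpoint = (-47/5, 1/5)

Apply edit: d2 := 4
  d6 = d4 - d2 + d5 = 1/5
  d7 = d2/5 = 4/5
  d8 = 2 - d6*4 + d1/2 = 37/10
  d9 = d1 - d4 = 4
  d10 = d2*4 = 16
  d11 = d7*4 - d10*2 + d4/2 = -283/10
  d12 = d9*5 - d1 = 15
Walk from origin (0, 0):
  seg 1: left by d9 = 4 → (-4, 0)
  seg 2: right by d7 = 4/5 → (-16/5, 0)
  seg 3: left by d3 = 3 → (-31/5, 0)
  seg 4: left by d5 = 16/5 → (-47/5, 0)
  seg 5: up by d6 = 1/5 → (-47/5, 1/5)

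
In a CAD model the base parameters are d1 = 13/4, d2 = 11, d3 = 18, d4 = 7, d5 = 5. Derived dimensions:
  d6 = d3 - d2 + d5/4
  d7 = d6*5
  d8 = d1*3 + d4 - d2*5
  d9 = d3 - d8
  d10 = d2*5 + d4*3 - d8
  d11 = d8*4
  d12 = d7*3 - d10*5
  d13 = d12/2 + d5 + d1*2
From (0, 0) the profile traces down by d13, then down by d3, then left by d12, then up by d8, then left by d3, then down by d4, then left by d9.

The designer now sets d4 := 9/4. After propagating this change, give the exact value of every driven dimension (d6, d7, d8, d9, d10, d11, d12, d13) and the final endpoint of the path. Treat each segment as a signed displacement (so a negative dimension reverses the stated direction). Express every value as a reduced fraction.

d6 = 33/4
d7 = 165/4
d8 = -43
d9 = 61
d10 = 419/4
d11 = -172
d12 = -400
d13 = -377/2
endpoint = (321, 501/4)

Apply edit: d4 := 9/4
  d6 = d3 - d2 + d5/4 = 33/4
  d7 = d6*5 = 165/4
  d8 = d1*3 + d4 - d2*5 = -43
  d9 = d3 - d8 = 61
  d10 = d2*5 + d4*3 - d8 = 419/4
  d11 = d8*4 = -172
  d12 = d7*3 - d10*5 = -400
  d13 = d12/2 + d5 + d1*2 = -377/2
Walk from origin (0, 0):
  seg 1: down by d13 = -377/2 → (0, 377/2)
  seg 2: down by d3 = 18 → (0, 341/2)
  seg 3: left by d12 = -400 → (400, 341/2)
  seg 4: up by d8 = -43 → (400, 255/2)
  seg 5: left by d3 = 18 → (382, 255/2)
  seg 6: down by d4 = 9/4 → (382, 501/4)
  seg 7: left by d9 = 61 → (321, 501/4)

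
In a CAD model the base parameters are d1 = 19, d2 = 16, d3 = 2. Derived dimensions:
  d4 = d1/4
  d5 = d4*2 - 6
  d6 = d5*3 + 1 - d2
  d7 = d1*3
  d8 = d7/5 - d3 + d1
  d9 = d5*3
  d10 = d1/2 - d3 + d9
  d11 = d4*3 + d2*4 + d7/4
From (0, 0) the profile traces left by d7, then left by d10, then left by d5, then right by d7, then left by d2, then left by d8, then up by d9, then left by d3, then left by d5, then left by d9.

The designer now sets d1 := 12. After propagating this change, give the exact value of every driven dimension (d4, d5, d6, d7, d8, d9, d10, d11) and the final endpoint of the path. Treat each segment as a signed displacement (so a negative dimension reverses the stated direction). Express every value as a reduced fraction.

Apply edit: d1 := 12
  d4 = d1/4 = 3
  d5 = d4*2 - 6 = 0
  d6 = d5*3 + 1 - d2 = -15
  d7 = d1*3 = 36
  d8 = d7/5 - d3 + d1 = 86/5
  d9 = d5*3 = 0
  d10 = d1/2 - d3 + d9 = 4
  d11 = d4*3 + d2*4 + d7/4 = 82
Walk from origin (0, 0):
  seg 1: left by d7 = 36 → (-36, 0)
  seg 2: left by d10 = 4 → (-40, 0)
  seg 3: left by d5 = 0 → (-40, 0)
  seg 4: right by d7 = 36 → (-4, 0)
  seg 5: left by d2 = 16 → (-20, 0)
  seg 6: left by d8 = 86/5 → (-186/5, 0)
  seg 7: up by d9 = 0 → (-186/5, 0)
  seg 8: left by d3 = 2 → (-196/5, 0)
  seg 9: left by d5 = 0 → (-196/5, 0)
  seg 10: left by d9 = 0 → (-196/5, 0)

d4 = 3
d5 = 0
d6 = -15
d7 = 36
d8 = 86/5
d9 = 0
d10 = 4
d11 = 82
endpoint = (-196/5, 0)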